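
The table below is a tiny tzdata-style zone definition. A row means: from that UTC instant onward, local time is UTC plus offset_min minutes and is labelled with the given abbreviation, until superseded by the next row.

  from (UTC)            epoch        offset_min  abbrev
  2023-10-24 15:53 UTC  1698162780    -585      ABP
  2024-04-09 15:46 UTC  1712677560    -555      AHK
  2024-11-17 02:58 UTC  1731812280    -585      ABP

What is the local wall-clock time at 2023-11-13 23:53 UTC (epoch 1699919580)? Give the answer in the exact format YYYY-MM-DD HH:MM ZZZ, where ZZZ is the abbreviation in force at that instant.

Query: 2023-11-13 23:53 UTC
Rule 1/3 (ABP, -09:45): 2023-10-24 15:53 UTC ≤ query < 2024-04-09 15:46 UTC
23·60 + 53 - 585 = 848 min
848 = 0·1440 + 848; 848 = 14·60 + 8 → 14:08, same day
→ 2023-11-13 14:08 ABP

2023-11-13 14:08 ABP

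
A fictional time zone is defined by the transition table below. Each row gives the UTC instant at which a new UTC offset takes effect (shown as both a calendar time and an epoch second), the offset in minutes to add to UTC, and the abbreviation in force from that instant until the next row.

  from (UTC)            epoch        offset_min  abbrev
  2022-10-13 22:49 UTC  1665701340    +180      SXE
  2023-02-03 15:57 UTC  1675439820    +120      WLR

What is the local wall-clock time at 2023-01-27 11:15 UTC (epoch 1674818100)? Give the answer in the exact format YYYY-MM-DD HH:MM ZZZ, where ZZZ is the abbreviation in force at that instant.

Query: 2023-01-27 11:15 UTC
Rule 1/2 (SXE, +03:00): 2022-10-13 22:49 UTC ≤ query < 2023-02-03 15:57 UTC
11·60 + 15 + 180 = 855 min
855 = 0·1440 + 855; 855 = 14·60 + 15 → 14:15, same day
→ 2023-01-27 14:15 SXE

2023-01-27 14:15 SXE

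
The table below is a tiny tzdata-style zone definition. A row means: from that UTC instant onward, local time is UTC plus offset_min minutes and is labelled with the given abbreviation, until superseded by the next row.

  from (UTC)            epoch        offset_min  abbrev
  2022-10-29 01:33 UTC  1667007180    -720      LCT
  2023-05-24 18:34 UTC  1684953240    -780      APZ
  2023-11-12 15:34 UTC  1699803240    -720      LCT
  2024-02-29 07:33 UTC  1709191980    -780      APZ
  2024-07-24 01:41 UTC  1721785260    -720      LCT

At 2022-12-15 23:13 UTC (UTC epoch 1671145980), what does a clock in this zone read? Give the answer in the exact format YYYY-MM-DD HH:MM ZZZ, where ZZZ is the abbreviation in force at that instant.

Query: 2022-12-15 23:13 UTC
Rule 1/5 (LCT, -12:00): 2022-10-29 01:33 UTC ≤ query < 2023-05-24 18:34 UTC
23·60 + 13 - 720 = 673 min
673 = 0·1440 + 673; 673 = 11·60 + 13 → 11:13, same day
→ 2022-12-15 11:13 LCT

2022-12-15 11:13 LCT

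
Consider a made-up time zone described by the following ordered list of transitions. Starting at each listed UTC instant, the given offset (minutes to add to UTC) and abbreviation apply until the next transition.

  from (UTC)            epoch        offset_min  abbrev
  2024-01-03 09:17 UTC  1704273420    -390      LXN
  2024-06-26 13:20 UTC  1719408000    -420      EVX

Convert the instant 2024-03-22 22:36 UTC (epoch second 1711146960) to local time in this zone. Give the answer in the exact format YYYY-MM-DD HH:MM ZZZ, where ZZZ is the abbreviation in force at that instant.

2024-03-22 16:06 LXN

Query: 2024-03-22 22:36 UTC
Rule 1/2 (LXN, -06:30): 2024-01-03 09:17 UTC ≤ query < 2024-06-26 13:20 UTC
22·60 + 36 - 390 = 966 min
966 = 0·1440 + 966; 966 = 16·60 + 6 → 16:06, same day
→ 2024-03-22 16:06 LXN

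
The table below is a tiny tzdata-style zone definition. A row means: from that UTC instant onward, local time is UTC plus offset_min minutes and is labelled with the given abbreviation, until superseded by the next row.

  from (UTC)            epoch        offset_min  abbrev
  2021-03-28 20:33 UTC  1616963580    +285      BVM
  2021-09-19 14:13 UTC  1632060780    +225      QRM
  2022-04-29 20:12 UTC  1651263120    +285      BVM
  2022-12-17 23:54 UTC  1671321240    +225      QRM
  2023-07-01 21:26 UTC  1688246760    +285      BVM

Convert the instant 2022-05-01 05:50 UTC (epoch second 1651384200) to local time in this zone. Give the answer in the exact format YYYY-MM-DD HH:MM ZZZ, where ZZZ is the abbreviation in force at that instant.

Query: 2022-05-01 05:50 UTC
Rule 3/5 (BVM, +04:45): 2022-04-29 20:12 UTC ≤ query < 2022-12-17 23:54 UTC
5·60 + 50 + 285 = 635 min
635 = 0·1440 + 635; 635 = 10·60 + 35 → 10:35, same day
→ 2022-05-01 10:35 BVM

2022-05-01 10:35 BVM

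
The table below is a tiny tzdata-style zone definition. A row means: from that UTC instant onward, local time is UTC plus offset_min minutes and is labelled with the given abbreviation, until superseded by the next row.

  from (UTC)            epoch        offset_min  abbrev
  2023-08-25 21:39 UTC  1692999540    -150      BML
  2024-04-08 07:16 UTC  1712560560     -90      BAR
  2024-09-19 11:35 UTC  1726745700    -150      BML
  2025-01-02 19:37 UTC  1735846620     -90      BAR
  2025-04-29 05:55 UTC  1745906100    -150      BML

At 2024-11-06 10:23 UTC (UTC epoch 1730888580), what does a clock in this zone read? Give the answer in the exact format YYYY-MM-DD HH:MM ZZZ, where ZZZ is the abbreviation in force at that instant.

Query: 2024-11-06 10:23 UTC
Rule 3/5 (BML, -02:30): 2024-09-19 11:35 UTC ≤ query < 2025-01-02 19:37 UTC
10·60 + 23 - 150 = 473 min
473 = 0·1440 + 473; 473 = 7·60 + 53 → 07:53, same day
→ 2024-11-06 07:53 BML

2024-11-06 07:53 BML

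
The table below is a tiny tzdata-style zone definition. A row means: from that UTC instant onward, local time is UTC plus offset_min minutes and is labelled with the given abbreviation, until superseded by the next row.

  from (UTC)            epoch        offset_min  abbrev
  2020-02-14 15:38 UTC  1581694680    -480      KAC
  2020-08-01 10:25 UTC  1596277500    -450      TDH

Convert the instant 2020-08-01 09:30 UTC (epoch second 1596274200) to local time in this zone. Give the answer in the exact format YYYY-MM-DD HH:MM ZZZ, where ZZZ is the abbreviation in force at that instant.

Query: 2020-08-01 09:30 UTC
Rule 1/2 (KAC, -08:00): 2020-02-14 15:38 UTC ≤ query < 2020-08-01 10:25 UTC
9·60 + 30 - 480 = 90 min
90 = 0·1440 + 90; 90 = 1·60 + 30 → 01:30, same day
→ 2020-08-01 01:30 KAC

2020-08-01 01:30 KAC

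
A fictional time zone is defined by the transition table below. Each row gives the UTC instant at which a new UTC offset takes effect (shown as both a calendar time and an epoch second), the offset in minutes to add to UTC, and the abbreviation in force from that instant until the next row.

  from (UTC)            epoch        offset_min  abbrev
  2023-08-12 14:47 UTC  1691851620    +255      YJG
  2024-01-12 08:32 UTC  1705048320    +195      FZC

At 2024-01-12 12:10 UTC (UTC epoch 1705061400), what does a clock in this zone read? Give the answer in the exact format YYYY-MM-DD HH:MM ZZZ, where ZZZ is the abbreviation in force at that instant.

2024-01-12 15:25 FZC

Query: 2024-01-12 12:10 UTC
Rule 2/2 (FZC, +03:15): 2024-01-12 08:32 UTC ≤ query < +∞
12·60 + 10 + 195 = 925 min
925 = 0·1440 + 925; 925 = 15·60 + 25 → 15:25, same day
→ 2024-01-12 15:25 FZC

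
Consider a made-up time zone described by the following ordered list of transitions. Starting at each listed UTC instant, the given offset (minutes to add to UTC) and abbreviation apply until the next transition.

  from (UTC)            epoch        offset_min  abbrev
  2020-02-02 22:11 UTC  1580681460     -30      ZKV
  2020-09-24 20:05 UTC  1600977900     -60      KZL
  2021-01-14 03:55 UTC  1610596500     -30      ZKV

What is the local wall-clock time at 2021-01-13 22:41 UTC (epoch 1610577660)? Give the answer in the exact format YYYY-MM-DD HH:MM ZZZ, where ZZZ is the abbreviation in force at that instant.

Query: 2021-01-13 22:41 UTC
Rule 2/3 (KZL, -01:00): 2020-09-24 20:05 UTC ≤ query < 2021-01-14 03:55 UTC
22·60 + 41 - 60 = 1301 min
1301 = 0·1440 + 1301; 1301 = 21·60 + 41 → 21:41, same day
→ 2021-01-13 21:41 KZL

2021-01-13 21:41 KZL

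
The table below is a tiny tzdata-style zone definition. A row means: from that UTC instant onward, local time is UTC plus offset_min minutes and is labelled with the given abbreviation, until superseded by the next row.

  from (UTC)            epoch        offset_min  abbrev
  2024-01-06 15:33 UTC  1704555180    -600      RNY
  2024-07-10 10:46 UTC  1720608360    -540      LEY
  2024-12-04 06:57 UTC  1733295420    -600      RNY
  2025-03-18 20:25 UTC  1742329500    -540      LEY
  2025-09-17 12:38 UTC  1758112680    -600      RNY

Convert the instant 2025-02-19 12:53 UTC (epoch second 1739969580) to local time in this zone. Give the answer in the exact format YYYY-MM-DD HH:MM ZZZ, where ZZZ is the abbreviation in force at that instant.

2025-02-19 02:53 RNY

Query: 2025-02-19 12:53 UTC
Rule 3/5 (RNY, -10:00): 2024-12-04 06:57 UTC ≤ query < 2025-03-18 20:25 UTC
12·60 + 53 - 600 = 173 min
173 = 0·1440 + 173; 173 = 2·60 + 53 → 02:53, same day
→ 2025-02-19 02:53 RNY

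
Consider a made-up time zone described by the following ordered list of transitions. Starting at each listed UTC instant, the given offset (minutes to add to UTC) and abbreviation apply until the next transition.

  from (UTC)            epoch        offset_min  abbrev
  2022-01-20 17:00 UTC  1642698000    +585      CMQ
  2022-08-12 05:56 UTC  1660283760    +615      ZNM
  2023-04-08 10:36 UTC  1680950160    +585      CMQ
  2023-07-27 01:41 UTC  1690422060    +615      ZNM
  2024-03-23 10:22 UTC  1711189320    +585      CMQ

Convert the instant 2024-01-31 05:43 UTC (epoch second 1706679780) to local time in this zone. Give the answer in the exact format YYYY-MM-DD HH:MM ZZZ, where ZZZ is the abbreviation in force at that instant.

2024-01-31 15:58 ZNM

Query: 2024-01-31 05:43 UTC
Rule 4/5 (ZNM, +10:15): 2023-07-27 01:41 UTC ≤ query < 2024-03-23 10:22 UTC
5·60 + 43 + 615 = 958 min
958 = 0·1440 + 958; 958 = 15·60 + 58 → 15:58, same day
→ 2024-01-31 15:58 ZNM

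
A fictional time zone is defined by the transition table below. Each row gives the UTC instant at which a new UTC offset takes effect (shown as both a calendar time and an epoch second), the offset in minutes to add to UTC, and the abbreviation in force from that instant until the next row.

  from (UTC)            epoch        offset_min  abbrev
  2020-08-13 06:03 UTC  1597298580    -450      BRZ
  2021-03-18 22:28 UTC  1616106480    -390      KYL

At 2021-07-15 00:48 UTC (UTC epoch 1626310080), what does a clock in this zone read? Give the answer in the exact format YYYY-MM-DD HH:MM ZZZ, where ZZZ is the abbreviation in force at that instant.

Query: 2021-07-15 00:48 UTC
Rule 2/2 (KYL, -06:30): 2021-03-18 22:28 UTC ≤ query < +∞
0·60 + 48 - 390 = -342 min
-342 = -1·1440 + 1098; 1098 = 18·60 + 18 → 18:18, 2021-07-15 - 1 day = 2021-07-14
→ 2021-07-14 18:18 KYL

2021-07-14 18:18 KYL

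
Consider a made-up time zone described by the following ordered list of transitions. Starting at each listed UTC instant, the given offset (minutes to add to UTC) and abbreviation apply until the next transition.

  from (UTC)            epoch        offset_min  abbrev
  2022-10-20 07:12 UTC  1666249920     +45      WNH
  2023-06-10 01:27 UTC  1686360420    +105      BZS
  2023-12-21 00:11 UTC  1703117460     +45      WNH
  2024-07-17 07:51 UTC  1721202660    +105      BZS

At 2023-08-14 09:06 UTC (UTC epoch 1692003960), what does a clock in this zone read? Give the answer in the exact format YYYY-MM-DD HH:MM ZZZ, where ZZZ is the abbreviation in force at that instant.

2023-08-14 10:51 BZS

Query: 2023-08-14 09:06 UTC
Rule 2/4 (BZS, +01:45): 2023-06-10 01:27 UTC ≤ query < 2023-12-21 00:11 UTC
9·60 + 6 + 105 = 651 min
651 = 0·1440 + 651; 651 = 10·60 + 51 → 10:51, same day
→ 2023-08-14 10:51 BZS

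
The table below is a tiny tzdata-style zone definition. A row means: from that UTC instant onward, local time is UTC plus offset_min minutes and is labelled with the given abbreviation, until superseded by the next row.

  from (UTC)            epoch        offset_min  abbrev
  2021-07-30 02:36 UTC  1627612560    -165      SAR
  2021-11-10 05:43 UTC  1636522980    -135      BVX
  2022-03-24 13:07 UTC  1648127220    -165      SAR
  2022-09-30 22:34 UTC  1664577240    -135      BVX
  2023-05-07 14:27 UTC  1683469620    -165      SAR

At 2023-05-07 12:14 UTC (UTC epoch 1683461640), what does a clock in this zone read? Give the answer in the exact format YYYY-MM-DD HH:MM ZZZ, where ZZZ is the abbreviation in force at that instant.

Query: 2023-05-07 12:14 UTC
Rule 4/5 (BVX, -02:15): 2022-09-30 22:34 UTC ≤ query < 2023-05-07 14:27 UTC
12·60 + 14 - 135 = 599 min
599 = 0·1440 + 599; 599 = 9·60 + 59 → 09:59, same day
→ 2023-05-07 09:59 BVX

2023-05-07 09:59 BVX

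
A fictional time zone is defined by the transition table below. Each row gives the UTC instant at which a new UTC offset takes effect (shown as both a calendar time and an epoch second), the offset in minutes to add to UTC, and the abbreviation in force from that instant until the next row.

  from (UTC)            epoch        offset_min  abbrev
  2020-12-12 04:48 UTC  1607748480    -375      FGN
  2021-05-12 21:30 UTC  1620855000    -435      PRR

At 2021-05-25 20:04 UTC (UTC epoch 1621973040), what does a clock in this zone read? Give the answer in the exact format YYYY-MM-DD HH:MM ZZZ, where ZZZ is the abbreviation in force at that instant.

2021-05-25 12:49 PRR

Query: 2021-05-25 20:04 UTC
Rule 2/2 (PRR, -07:15): 2021-05-12 21:30 UTC ≤ query < +∞
20·60 + 4 - 435 = 769 min
769 = 0·1440 + 769; 769 = 12·60 + 49 → 12:49, same day
→ 2021-05-25 12:49 PRR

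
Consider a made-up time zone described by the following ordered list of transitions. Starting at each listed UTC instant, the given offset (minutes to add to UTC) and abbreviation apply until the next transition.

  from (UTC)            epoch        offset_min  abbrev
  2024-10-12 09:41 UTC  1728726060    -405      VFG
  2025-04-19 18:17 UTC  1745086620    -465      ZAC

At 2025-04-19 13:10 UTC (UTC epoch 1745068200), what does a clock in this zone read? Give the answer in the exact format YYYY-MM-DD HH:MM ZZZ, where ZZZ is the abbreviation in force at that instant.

Query: 2025-04-19 13:10 UTC
Rule 1/2 (VFG, -06:45): 2024-10-12 09:41 UTC ≤ query < 2025-04-19 18:17 UTC
13·60 + 10 - 405 = 385 min
385 = 0·1440 + 385; 385 = 6·60 + 25 → 06:25, same day
→ 2025-04-19 06:25 VFG

2025-04-19 06:25 VFG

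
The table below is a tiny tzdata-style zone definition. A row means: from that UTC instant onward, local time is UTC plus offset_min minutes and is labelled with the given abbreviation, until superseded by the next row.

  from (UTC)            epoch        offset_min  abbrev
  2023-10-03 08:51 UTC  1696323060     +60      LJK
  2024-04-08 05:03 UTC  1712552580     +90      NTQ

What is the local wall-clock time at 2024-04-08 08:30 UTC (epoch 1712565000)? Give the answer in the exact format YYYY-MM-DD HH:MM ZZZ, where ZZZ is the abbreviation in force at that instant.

2024-04-08 10:00 NTQ

Query: 2024-04-08 08:30 UTC
Rule 2/2 (NTQ, +01:30): 2024-04-08 05:03 UTC ≤ query < +∞
8·60 + 30 + 90 = 600 min
600 = 0·1440 + 600; 600 = 10·60 + 0 → 10:00, same day
→ 2024-04-08 10:00 NTQ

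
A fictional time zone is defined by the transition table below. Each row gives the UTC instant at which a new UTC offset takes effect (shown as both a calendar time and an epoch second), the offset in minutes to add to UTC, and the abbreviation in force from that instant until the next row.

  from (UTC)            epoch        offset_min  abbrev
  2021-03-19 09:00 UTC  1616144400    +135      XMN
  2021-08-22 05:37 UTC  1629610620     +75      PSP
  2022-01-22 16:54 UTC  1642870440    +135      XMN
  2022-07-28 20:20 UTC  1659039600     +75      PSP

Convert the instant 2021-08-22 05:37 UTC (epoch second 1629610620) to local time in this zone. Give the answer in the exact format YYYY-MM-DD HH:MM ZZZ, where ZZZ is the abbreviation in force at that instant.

Query: 2021-08-22 05:37 UTC
Rule 2/4 (PSP, +01:15): 2021-08-22 05:37 UTC ≤ query < 2022-01-22 16:54 UTC
5·60 + 37 + 75 = 412 min
412 = 0·1440 + 412; 412 = 6·60 + 52 → 06:52, same day
→ 2021-08-22 06:52 PSP

2021-08-22 06:52 PSP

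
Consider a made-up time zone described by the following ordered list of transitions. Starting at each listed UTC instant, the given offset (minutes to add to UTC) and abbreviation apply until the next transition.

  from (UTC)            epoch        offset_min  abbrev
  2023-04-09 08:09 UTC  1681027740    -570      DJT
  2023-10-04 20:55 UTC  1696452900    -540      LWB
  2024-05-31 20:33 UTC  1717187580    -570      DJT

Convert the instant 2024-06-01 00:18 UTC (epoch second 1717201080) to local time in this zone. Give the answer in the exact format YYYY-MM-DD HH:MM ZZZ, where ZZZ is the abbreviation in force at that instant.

Query: 2024-06-01 00:18 UTC
Rule 3/3 (DJT, -09:30): 2024-05-31 20:33 UTC ≤ query < +∞
0·60 + 18 - 570 = -552 min
-552 = -1·1440 + 888; 888 = 14·60 + 48 → 14:48, 2024-06-01 - 1 day = 2024-05-31
→ 2024-05-31 14:48 DJT

2024-05-31 14:48 DJT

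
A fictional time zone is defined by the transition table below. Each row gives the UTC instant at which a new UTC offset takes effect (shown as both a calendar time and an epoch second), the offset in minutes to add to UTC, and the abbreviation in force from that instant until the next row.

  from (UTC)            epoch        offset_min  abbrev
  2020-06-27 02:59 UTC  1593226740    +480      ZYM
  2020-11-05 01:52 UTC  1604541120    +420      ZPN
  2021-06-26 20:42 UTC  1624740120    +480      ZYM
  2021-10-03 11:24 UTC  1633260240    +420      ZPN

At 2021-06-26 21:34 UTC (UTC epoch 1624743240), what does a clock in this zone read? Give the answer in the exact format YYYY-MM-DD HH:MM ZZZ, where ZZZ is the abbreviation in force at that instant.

Query: 2021-06-26 21:34 UTC
Rule 3/4 (ZYM, +08:00): 2021-06-26 20:42 UTC ≤ query < 2021-10-03 11:24 UTC
21·60 + 34 + 480 = 1774 min
1774 = 1·1440 + 334; 334 = 5·60 + 34 → 05:34, 2021-06-26 + 1 day = 2021-06-27
→ 2021-06-27 05:34 ZYM

2021-06-27 05:34 ZYM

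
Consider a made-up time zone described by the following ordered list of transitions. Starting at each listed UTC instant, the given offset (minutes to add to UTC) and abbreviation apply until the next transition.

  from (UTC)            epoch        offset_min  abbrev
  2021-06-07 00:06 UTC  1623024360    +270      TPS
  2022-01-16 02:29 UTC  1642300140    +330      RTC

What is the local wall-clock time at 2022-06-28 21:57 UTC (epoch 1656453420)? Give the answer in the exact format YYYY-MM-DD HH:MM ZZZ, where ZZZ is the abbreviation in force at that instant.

Query: 2022-06-28 21:57 UTC
Rule 2/2 (RTC, +05:30): 2022-01-16 02:29 UTC ≤ query < +∞
21·60 + 57 + 330 = 1647 min
1647 = 1·1440 + 207; 207 = 3·60 + 27 → 03:27, 2022-06-28 + 1 day = 2022-06-29
→ 2022-06-29 03:27 RTC

2022-06-29 03:27 RTC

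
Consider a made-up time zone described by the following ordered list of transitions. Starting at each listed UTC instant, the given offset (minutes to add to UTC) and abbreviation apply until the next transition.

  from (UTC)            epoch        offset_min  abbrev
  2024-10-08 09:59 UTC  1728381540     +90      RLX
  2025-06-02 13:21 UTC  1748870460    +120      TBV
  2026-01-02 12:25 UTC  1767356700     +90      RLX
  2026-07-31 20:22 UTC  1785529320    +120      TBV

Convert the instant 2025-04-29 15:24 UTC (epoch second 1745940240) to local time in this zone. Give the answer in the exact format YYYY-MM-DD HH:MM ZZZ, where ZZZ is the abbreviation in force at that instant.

Query: 2025-04-29 15:24 UTC
Rule 1/4 (RLX, +01:30): 2024-10-08 09:59 UTC ≤ query < 2025-06-02 13:21 UTC
15·60 + 24 + 90 = 1014 min
1014 = 0·1440 + 1014; 1014 = 16·60 + 54 → 16:54, same day
→ 2025-04-29 16:54 RLX

2025-04-29 16:54 RLX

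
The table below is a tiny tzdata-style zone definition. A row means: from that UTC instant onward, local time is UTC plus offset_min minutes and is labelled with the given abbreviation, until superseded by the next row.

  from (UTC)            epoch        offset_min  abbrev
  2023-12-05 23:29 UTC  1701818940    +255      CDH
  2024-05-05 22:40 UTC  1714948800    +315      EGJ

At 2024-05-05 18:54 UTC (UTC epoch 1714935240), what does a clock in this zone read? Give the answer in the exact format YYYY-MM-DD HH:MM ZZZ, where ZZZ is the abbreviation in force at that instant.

2024-05-05 23:09 CDH

Query: 2024-05-05 18:54 UTC
Rule 1/2 (CDH, +04:15): 2023-12-05 23:29 UTC ≤ query < 2024-05-05 22:40 UTC
18·60 + 54 + 255 = 1389 min
1389 = 0·1440 + 1389; 1389 = 23·60 + 9 → 23:09, same day
→ 2024-05-05 23:09 CDH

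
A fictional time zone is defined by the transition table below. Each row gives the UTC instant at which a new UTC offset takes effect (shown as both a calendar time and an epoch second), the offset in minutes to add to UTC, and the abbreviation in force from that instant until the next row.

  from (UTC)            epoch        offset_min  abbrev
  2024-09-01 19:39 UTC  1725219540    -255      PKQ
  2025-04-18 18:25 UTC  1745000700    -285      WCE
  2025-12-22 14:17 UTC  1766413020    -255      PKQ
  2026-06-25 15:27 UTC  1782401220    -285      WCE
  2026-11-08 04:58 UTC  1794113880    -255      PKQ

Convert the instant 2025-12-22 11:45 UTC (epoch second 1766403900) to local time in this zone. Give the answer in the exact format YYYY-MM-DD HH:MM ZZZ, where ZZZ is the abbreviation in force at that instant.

2025-12-22 07:00 WCE

Query: 2025-12-22 11:45 UTC
Rule 2/5 (WCE, -04:45): 2025-04-18 18:25 UTC ≤ query < 2025-12-22 14:17 UTC
11·60 + 45 - 285 = 420 min
420 = 0·1440 + 420; 420 = 7·60 + 0 → 07:00, same day
→ 2025-12-22 07:00 WCE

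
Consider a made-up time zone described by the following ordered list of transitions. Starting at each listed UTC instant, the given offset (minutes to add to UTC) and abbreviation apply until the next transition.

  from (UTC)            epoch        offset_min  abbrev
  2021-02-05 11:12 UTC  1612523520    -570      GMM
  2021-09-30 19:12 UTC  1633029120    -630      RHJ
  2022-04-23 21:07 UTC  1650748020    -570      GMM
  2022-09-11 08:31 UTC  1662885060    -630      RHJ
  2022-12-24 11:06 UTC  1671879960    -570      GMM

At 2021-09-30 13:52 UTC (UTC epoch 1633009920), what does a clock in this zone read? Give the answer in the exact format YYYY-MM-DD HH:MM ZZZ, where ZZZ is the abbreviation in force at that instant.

2021-09-30 04:22 GMM

Query: 2021-09-30 13:52 UTC
Rule 1/5 (GMM, -09:30): 2021-02-05 11:12 UTC ≤ query < 2021-09-30 19:12 UTC
13·60 + 52 - 570 = 262 min
262 = 0·1440 + 262; 262 = 4·60 + 22 → 04:22, same day
→ 2021-09-30 04:22 GMM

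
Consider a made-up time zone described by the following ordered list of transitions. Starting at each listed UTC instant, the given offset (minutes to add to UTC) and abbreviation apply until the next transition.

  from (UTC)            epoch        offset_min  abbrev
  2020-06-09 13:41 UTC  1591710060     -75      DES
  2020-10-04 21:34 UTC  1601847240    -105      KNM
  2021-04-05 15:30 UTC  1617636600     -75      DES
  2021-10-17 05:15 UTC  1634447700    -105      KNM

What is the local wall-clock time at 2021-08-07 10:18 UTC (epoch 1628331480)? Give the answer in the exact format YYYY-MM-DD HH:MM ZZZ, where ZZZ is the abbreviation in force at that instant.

Query: 2021-08-07 10:18 UTC
Rule 3/4 (DES, -01:15): 2021-04-05 15:30 UTC ≤ query < 2021-10-17 05:15 UTC
10·60 + 18 - 75 = 543 min
543 = 0·1440 + 543; 543 = 9·60 + 3 → 09:03, same day
→ 2021-08-07 09:03 DES

2021-08-07 09:03 DES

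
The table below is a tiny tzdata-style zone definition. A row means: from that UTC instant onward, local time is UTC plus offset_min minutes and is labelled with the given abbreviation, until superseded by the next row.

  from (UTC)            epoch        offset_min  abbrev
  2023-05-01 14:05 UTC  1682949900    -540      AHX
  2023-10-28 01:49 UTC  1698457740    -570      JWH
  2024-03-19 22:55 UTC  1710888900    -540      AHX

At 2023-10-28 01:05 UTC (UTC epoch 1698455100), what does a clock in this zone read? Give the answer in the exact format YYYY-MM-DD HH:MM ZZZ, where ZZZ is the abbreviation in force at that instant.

Query: 2023-10-28 01:05 UTC
Rule 1/3 (AHX, -09:00): 2023-05-01 14:05 UTC ≤ query < 2023-10-28 01:49 UTC
1·60 + 5 - 540 = -475 min
-475 = -1·1440 + 965; 965 = 16·60 + 5 → 16:05, 2023-10-28 - 1 day = 2023-10-27
→ 2023-10-27 16:05 AHX

2023-10-27 16:05 AHX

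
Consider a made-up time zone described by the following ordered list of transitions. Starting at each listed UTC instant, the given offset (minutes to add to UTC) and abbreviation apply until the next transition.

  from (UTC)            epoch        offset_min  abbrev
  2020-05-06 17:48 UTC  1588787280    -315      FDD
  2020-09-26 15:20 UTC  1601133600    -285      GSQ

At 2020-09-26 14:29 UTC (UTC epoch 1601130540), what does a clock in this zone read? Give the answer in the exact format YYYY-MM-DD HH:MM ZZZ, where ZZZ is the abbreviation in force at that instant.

2020-09-26 09:14 FDD

Query: 2020-09-26 14:29 UTC
Rule 1/2 (FDD, -05:15): 2020-05-06 17:48 UTC ≤ query < 2020-09-26 15:20 UTC
14·60 + 29 - 315 = 554 min
554 = 0·1440 + 554; 554 = 9·60 + 14 → 09:14, same day
→ 2020-09-26 09:14 FDD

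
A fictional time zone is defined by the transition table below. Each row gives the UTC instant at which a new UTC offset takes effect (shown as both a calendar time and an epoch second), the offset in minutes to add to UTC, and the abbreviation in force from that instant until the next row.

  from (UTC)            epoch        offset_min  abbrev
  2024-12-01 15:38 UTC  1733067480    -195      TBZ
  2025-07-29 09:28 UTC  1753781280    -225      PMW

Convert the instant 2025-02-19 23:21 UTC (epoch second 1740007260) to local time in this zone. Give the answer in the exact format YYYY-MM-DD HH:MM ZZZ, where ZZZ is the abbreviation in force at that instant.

2025-02-19 20:06 TBZ

Query: 2025-02-19 23:21 UTC
Rule 1/2 (TBZ, -03:15): 2024-12-01 15:38 UTC ≤ query < 2025-07-29 09:28 UTC
23·60 + 21 - 195 = 1206 min
1206 = 0·1440 + 1206; 1206 = 20·60 + 6 → 20:06, same day
→ 2025-02-19 20:06 TBZ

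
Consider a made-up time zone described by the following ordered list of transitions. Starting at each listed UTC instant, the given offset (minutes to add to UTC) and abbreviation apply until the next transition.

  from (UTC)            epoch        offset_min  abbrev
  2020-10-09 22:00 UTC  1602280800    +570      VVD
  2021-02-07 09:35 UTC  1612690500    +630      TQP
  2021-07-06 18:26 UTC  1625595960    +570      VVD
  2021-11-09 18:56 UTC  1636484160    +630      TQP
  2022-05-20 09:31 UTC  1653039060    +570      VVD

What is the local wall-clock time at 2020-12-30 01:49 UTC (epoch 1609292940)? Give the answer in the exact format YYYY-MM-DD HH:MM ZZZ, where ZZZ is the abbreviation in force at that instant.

Query: 2020-12-30 01:49 UTC
Rule 1/5 (VVD, +09:30): 2020-10-09 22:00 UTC ≤ query < 2021-02-07 09:35 UTC
1·60 + 49 + 570 = 679 min
679 = 0·1440 + 679; 679 = 11·60 + 19 → 11:19, same day
→ 2020-12-30 11:19 VVD

2020-12-30 11:19 VVD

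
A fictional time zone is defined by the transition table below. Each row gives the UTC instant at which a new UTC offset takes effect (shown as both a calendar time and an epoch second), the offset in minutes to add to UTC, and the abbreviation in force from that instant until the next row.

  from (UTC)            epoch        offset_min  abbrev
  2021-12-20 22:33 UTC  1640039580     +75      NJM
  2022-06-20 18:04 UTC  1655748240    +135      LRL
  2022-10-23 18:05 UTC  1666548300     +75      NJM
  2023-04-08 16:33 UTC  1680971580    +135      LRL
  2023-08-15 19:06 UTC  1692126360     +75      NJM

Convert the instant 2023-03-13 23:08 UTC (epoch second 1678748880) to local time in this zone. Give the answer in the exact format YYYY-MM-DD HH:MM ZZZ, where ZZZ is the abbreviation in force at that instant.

Query: 2023-03-13 23:08 UTC
Rule 3/5 (NJM, +01:15): 2022-10-23 18:05 UTC ≤ query < 2023-04-08 16:33 UTC
23·60 + 8 + 75 = 1463 min
1463 = 1·1440 + 23; 23 = 0·60 + 23 → 00:23, 2023-03-13 + 1 day = 2023-03-14
→ 2023-03-14 00:23 NJM

2023-03-14 00:23 NJM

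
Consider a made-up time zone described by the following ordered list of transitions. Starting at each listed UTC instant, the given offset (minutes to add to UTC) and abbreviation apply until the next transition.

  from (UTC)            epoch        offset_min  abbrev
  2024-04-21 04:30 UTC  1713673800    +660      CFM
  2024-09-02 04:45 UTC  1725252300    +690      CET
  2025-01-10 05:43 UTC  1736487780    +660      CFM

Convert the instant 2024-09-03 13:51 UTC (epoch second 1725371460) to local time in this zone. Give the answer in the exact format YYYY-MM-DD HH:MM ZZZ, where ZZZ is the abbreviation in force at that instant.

Query: 2024-09-03 13:51 UTC
Rule 2/3 (CET, +11:30): 2024-09-02 04:45 UTC ≤ query < 2025-01-10 05:43 UTC
13·60 + 51 + 690 = 1521 min
1521 = 1·1440 + 81; 81 = 1·60 + 21 → 01:21, 2024-09-03 + 1 day = 2024-09-04
→ 2024-09-04 01:21 CET

2024-09-04 01:21 CET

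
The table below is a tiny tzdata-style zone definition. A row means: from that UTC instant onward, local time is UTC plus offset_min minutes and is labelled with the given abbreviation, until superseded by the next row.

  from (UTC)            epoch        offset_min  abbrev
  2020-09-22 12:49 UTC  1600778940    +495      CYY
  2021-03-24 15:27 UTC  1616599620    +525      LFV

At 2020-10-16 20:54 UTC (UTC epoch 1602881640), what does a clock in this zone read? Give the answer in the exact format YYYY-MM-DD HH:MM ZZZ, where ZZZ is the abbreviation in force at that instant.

Query: 2020-10-16 20:54 UTC
Rule 1/2 (CYY, +08:15): 2020-09-22 12:49 UTC ≤ query < 2021-03-24 15:27 UTC
20·60 + 54 + 495 = 1749 min
1749 = 1·1440 + 309; 309 = 5·60 + 9 → 05:09, 2020-10-16 + 1 day = 2020-10-17
→ 2020-10-17 05:09 CYY

2020-10-17 05:09 CYY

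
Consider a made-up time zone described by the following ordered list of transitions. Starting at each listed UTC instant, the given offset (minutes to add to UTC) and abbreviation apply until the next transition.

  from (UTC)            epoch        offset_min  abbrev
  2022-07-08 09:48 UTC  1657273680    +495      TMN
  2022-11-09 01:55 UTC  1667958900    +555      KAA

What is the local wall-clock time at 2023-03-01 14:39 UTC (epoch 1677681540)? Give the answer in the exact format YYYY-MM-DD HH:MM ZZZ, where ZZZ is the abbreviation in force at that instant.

Query: 2023-03-01 14:39 UTC
Rule 2/2 (KAA, +09:15): 2022-11-09 01:55 UTC ≤ query < +∞
14·60 + 39 + 555 = 1434 min
1434 = 0·1440 + 1434; 1434 = 23·60 + 54 → 23:54, same day
→ 2023-03-01 23:54 KAA

2023-03-01 23:54 KAA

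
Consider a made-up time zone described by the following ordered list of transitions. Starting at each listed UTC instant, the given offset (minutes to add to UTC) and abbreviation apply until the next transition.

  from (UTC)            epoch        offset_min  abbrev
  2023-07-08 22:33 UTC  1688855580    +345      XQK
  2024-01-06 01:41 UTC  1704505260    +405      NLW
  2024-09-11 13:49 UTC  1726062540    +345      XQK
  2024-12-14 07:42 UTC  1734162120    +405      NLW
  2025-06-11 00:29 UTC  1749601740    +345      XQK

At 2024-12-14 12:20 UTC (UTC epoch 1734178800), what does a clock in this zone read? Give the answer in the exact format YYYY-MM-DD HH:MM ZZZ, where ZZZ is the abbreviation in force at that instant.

2024-12-14 19:05 NLW

Query: 2024-12-14 12:20 UTC
Rule 4/5 (NLW, +06:45): 2024-12-14 07:42 UTC ≤ query < 2025-06-11 00:29 UTC
12·60 + 20 + 405 = 1145 min
1145 = 0·1440 + 1145; 1145 = 19·60 + 5 → 19:05, same day
→ 2024-12-14 19:05 NLW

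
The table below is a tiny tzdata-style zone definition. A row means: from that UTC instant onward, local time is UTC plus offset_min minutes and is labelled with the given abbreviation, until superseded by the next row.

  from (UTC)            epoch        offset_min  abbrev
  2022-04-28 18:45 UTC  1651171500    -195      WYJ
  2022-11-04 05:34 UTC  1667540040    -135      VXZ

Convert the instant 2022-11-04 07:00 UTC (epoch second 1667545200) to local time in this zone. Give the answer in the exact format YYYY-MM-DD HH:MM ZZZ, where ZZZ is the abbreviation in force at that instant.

2022-11-04 04:45 VXZ

Query: 2022-11-04 07:00 UTC
Rule 2/2 (VXZ, -02:15): 2022-11-04 05:34 UTC ≤ query < +∞
7·60 + 0 - 135 = 285 min
285 = 0·1440 + 285; 285 = 4·60 + 45 → 04:45, same day
→ 2022-11-04 04:45 VXZ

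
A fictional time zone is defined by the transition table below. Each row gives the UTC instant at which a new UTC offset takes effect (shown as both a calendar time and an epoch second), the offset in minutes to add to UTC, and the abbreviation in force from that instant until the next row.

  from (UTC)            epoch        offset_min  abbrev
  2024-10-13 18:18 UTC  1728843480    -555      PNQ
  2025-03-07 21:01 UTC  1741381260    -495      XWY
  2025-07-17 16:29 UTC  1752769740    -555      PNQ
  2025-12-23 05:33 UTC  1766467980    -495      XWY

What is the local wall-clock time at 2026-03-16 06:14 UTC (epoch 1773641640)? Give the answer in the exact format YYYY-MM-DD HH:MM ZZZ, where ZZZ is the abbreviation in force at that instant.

Query: 2026-03-16 06:14 UTC
Rule 4/4 (XWY, -08:15): 2025-12-23 05:33 UTC ≤ query < +∞
6·60 + 14 - 495 = -121 min
-121 = -1·1440 + 1319; 1319 = 21·60 + 59 → 21:59, 2026-03-16 - 1 day = 2026-03-15
→ 2026-03-15 21:59 XWY

2026-03-15 21:59 XWY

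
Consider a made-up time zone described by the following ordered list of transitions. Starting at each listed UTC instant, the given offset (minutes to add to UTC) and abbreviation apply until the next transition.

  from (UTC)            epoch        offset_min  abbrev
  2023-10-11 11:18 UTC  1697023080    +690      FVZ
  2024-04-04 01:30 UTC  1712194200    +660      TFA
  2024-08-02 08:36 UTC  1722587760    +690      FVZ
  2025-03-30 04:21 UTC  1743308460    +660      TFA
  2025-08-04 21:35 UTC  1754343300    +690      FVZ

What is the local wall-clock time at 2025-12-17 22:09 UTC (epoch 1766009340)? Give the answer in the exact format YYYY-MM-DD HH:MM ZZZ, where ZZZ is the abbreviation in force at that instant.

Query: 2025-12-17 22:09 UTC
Rule 5/5 (FVZ, +11:30): 2025-08-04 21:35 UTC ≤ query < +∞
22·60 + 9 + 690 = 2019 min
2019 = 1·1440 + 579; 579 = 9·60 + 39 → 09:39, 2025-12-17 + 1 day = 2025-12-18
→ 2025-12-18 09:39 FVZ

2025-12-18 09:39 FVZ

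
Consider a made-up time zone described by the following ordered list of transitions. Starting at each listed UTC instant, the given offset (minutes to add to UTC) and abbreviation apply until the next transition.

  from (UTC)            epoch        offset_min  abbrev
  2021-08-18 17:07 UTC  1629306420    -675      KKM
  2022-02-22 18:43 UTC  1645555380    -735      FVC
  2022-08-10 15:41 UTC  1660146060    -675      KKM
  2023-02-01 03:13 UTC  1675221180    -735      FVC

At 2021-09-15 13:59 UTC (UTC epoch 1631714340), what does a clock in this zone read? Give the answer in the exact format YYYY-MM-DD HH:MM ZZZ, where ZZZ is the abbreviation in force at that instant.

Query: 2021-09-15 13:59 UTC
Rule 1/4 (KKM, -11:15): 2021-08-18 17:07 UTC ≤ query < 2022-02-22 18:43 UTC
13·60 + 59 - 675 = 164 min
164 = 0·1440 + 164; 164 = 2·60 + 44 → 02:44, same day
→ 2021-09-15 02:44 KKM

2021-09-15 02:44 KKM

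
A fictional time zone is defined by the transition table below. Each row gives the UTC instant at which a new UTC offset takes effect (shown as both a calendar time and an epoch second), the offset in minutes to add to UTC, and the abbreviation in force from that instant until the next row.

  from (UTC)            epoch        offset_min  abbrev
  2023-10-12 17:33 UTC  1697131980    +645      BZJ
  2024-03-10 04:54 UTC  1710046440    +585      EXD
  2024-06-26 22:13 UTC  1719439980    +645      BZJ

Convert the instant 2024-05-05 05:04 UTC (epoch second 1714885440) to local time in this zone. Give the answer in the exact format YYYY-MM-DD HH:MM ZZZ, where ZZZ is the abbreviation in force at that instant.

Query: 2024-05-05 05:04 UTC
Rule 2/3 (EXD, +09:45): 2024-03-10 04:54 UTC ≤ query < 2024-06-26 22:13 UTC
5·60 + 4 + 585 = 889 min
889 = 0·1440 + 889; 889 = 14·60 + 49 → 14:49, same day
→ 2024-05-05 14:49 EXD

2024-05-05 14:49 EXD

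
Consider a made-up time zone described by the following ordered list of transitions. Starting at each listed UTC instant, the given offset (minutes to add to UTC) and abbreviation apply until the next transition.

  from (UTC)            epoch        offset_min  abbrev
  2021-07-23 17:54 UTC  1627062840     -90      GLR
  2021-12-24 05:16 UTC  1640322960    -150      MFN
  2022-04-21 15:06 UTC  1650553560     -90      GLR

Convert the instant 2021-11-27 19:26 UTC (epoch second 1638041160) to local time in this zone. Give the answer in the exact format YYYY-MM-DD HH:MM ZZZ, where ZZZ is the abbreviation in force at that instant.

Query: 2021-11-27 19:26 UTC
Rule 1/3 (GLR, -01:30): 2021-07-23 17:54 UTC ≤ query < 2021-12-24 05:16 UTC
19·60 + 26 - 90 = 1076 min
1076 = 0·1440 + 1076; 1076 = 17·60 + 56 → 17:56, same day
→ 2021-11-27 17:56 GLR

2021-11-27 17:56 GLR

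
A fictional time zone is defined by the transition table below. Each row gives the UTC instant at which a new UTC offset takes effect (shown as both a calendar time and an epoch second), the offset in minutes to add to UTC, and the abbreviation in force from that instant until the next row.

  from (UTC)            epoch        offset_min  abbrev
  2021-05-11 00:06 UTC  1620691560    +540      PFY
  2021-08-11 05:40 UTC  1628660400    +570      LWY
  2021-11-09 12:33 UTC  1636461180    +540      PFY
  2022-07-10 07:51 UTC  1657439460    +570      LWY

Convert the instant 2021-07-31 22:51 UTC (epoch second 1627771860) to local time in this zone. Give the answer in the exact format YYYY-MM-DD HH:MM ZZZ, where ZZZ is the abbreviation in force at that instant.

2021-08-01 07:51 PFY

Query: 2021-07-31 22:51 UTC
Rule 1/4 (PFY, +09:00): 2021-05-11 00:06 UTC ≤ query < 2021-08-11 05:40 UTC
22·60 + 51 + 540 = 1911 min
1911 = 1·1440 + 471; 471 = 7·60 + 51 → 07:51, 2021-07-31 + 1 day = 2021-08-01
→ 2021-08-01 07:51 PFY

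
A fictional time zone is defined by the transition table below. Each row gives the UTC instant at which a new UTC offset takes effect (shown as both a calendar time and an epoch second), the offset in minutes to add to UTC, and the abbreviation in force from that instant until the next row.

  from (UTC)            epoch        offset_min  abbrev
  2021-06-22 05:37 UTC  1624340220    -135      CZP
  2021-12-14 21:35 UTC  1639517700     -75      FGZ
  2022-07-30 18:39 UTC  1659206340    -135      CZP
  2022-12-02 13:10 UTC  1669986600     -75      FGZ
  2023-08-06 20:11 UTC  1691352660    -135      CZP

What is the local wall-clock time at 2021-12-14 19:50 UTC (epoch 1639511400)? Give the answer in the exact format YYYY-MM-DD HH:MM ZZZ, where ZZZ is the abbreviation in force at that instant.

2021-12-14 17:35 CZP

Query: 2021-12-14 19:50 UTC
Rule 1/5 (CZP, -02:15): 2021-06-22 05:37 UTC ≤ query < 2021-12-14 21:35 UTC
19·60 + 50 - 135 = 1055 min
1055 = 0·1440 + 1055; 1055 = 17·60 + 35 → 17:35, same day
→ 2021-12-14 17:35 CZP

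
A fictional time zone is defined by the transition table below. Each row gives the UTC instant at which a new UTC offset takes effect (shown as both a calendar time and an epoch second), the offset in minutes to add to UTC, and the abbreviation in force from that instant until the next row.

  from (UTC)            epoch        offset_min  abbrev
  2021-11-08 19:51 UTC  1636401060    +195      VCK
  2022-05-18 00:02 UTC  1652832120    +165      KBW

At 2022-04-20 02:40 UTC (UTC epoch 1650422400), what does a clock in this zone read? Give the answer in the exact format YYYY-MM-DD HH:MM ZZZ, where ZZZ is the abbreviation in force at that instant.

2022-04-20 05:55 VCK

Query: 2022-04-20 02:40 UTC
Rule 1/2 (VCK, +03:15): 2021-11-08 19:51 UTC ≤ query < 2022-05-18 00:02 UTC
2·60 + 40 + 195 = 355 min
355 = 0·1440 + 355; 355 = 5·60 + 55 → 05:55, same day
→ 2022-04-20 05:55 VCK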